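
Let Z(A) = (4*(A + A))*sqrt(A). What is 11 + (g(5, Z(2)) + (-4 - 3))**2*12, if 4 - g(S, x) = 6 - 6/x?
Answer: 31483/32 - 81*sqrt(2)/2 ≈ 926.57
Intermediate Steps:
Z(A) = 8*A**(3/2) (Z(A) = (4*(2*A))*sqrt(A) = (8*A)*sqrt(A) = 8*A**(3/2))
g(S, x) = -2 + 6/x (g(S, x) = 4 - (6 - 6/x) = 4 + (-6 + 6/x) = -2 + 6/x)
11 + (g(5, Z(2)) + (-4 - 3))**2*12 = 11 + ((-2 + 6/((8*2**(3/2)))) + (-4 - 3))**2*12 = 11 + ((-2 + 6/((8*(2*sqrt(2))))) - 7)**2*12 = 11 + ((-2 + 6/((16*sqrt(2)))) - 7)**2*12 = 11 + ((-2 + 6*(sqrt(2)/32)) - 7)**2*12 = 11 + ((-2 + 3*sqrt(2)/16) - 7)**2*12 = 11 + (-9 + 3*sqrt(2)/16)**2*12 = 11 + 12*(-9 + 3*sqrt(2)/16)**2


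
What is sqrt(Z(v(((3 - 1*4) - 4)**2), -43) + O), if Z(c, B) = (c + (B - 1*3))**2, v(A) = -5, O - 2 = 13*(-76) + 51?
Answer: 7*sqrt(34) ≈ 40.817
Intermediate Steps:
O = -935 (O = 2 + (13*(-76) + 51) = 2 + (-988 + 51) = 2 - 937 = -935)
Z(c, B) = (-3 + B + c)**2 (Z(c, B) = (c + (B - 3))**2 = (c + (-3 + B))**2 = (-3 + B + c)**2)
sqrt(Z(v(((3 - 1*4) - 4)**2), -43) + O) = sqrt((-3 - 43 - 5)**2 - 935) = sqrt((-51)**2 - 935) = sqrt(2601 - 935) = sqrt(1666) = 7*sqrt(34)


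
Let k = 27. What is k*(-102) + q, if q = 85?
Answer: -2669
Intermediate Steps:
k*(-102) + q = 27*(-102) + 85 = -2754 + 85 = -2669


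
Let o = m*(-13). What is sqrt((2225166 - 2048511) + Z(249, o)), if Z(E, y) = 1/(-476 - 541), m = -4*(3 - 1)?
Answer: sqrt(20301369142)/339 ≈ 420.30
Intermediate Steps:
m = -8 (m = -4*2 = -8)
o = 104 (o = -8*(-13) = 104)
Z(E, y) = -1/1017 (Z(E, y) = 1/(-1017) = -1/1017)
sqrt((2225166 - 2048511) + Z(249, o)) = sqrt((2225166 - 2048511) - 1/1017) = sqrt(176655 - 1/1017) = sqrt(179658134/1017) = sqrt(20301369142)/339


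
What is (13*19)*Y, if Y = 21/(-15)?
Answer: -1729/5 ≈ -345.80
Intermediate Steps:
Y = -7/5 (Y = 21*(-1/15) = -7/5 ≈ -1.4000)
(13*19)*Y = (13*19)*(-7/5) = 247*(-7/5) = -1729/5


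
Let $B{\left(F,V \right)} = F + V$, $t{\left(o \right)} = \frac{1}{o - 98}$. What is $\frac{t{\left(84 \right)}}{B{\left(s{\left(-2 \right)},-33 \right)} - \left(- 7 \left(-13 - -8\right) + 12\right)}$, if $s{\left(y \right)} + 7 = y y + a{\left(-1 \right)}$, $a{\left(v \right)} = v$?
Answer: $\frac{1}{1176} \approx 0.00085034$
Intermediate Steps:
$t{\left(o \right)} = \frac{1}{-98 + o}$
$s{\left(y \right)} = -8 + y^{2}$ ($s{\left(y \right)} = -7 + \left(y y - 1\right) = -7 + \left(y^{2} - 1\right) = -7 + \left(-1 + y^{2}\right) = -8 + y^{2}$)
$\frac{t{\left(84 \right)}}{B{\left(s{\left(-2 \right)},-33 \right)} - \left(- 7 \left(-13 - -8\right) + 12\right)} = \frac{1}{\left(-98 + 84\right) \left(\left(\left(-8 + \left(-2\right)^{2}\right) - 33\right) - \left(- 7 \left(-13 - -8\right) + 12\right)\right)} = \frac{1}{\left(-14\right) \left(\left(\left(-8 + 4\right) - 33\right) - \left(- 7 \left(-13 + 8\right) + 12\right)\right)} = - \frac{1}{14 \left(\left(-4 - 33\right) - \left(\left(-7\right) \left(-5\right) + 12\right)\right)} = - \frac{1}{14 \left(-37 - \left(35 + 12\right)\right)} = - \frac{1}{14 \left(-37 - 47\right)} = - \frac{1}{14 \left(-84\right)} = \left(- \frac{1}{14}\right) \left(- \frac{1}{84}\right) = \frac{1}{1176}$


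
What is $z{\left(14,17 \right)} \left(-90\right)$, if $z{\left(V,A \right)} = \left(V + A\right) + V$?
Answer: $-4050$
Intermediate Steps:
$z{\left(V,A \right)} = A + 2 V$ ($z{\left(V,A \right)} = \left(A + V\right) + V = A + 2 V$)
$z{\left(14,17 \right)} \left(-90\right) = \left(17 + 2 \cdot 14\right) \left(-90\right) = \left(17 + 28\right) \left(-90\right) = 45 \left(-90\right) = -4050$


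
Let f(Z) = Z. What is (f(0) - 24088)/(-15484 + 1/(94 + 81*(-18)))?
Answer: 32856032/21120177 ≈ 1.5557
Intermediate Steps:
(f(0) - 24088)/(-15484 + 1/(94 + 81*(-18))) = (0 - 24088)/(-15484 + 1/(94 + 81*(-18))) = -24088/(-15484 + 1/(94 - 1458)) = -24088/(-15484 + 1/(-1364)) = -24088/(-15484 - 1/1364) = -24088/(-21120177/1364) = -24088*(-1364/21120177) = 32856032/21120177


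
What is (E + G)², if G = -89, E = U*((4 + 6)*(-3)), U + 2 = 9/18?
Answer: 1936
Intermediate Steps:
U = -3/2 (U = -2 + 9/18 = -2 + 9*(1/18) = -2 + ½ = -3/2 ≈ -1.5000)
E = 45 (E = -3*(4 + 6)*(-3)/2 = -15*(-3) = -3/2*(-30) = 45)
(E + G)² = (45 - 89)² = (-44)² = 1936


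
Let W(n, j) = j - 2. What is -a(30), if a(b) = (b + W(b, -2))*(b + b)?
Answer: -1560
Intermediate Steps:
W(n, j) = -2 + j
a(b) = 2*b*(-4 + b) (a(b) = (b + (-2 - 2))*(b + b) = (b - 4)*(2*b) = (-4 + b)*(2*b) = 2*b*(-4 + b))
-a(30) = -2*30*(-4 + 30) = -2*30*26 = -1*1560 = -1560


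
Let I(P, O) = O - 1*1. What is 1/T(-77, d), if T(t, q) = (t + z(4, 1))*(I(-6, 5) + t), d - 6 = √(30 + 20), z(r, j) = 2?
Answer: 1/5475 ≈ 0.00018265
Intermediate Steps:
I(P, O) = -1 + O (I(P, O) = O - 1 = -1 + O)
d = 6 + 5*√2 (d = 6 + √(30 + 20) = 6 + √50 = 6 + 5*√2 ≈ 13.071)
T(t, q) = (2 + t)*(4 + t) (T(t, q) = (t + 2)*((-1 + 5) + t) = (2 + t)*(4 + t))
1/T(-77, d) = 1/(8 + (-77)² + 6*(-77)) = 1/(8 + 5929 - 462) = 1/5475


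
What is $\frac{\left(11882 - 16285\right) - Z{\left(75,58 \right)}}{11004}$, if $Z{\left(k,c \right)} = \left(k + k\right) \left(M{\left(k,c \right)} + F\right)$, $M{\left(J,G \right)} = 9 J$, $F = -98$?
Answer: $- \frac{90953}{11004} \approx -8.2654$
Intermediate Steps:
$Z{\left(k,c \right)} = 2 k \left(-98 + 9 k\right)$ ($Z{\left(k,c \right)} = \left(k + k\right) \left(9 k - 98\right) = 2 k \left(-98 + 9 k\right)$)
$\frac{\left(11882 - 16285\right) - Z{\left(75,58 \right)}}{11004} = \frac{\left(11882 - 16285\right) - 2 \cdot 75 \left(-98 + 9 \cdot 75\right)}{11004} = \left(-4403 - 2 \cdot 75 \left(-98 + 675\right)\right) \frac{1}{11004} = \left(-4403 - 2 \cdot 75 \cdot 577\right) \frac{1}{11004} = \left(-4403 - 86550\right) \frac{1}{11004} = \left(-90953\right) \frac{1}{11004} = - \frac{90953}{11004}$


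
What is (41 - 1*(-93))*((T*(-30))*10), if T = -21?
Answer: 844200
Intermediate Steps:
(41 - 1*(-93))*((T*(-30))*10) = (41 - 1*(-93))*(-21*(-30)*10) = (41 + 93)*(630*10) = 134*6300 = 844200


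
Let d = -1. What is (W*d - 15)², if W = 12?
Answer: 729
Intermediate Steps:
(W*d - 15)² = (12*(-1) - 15)² = (-12 - 15)² = (-27)² = 729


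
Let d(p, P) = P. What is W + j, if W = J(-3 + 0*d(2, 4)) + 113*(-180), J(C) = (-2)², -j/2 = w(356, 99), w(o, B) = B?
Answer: -20534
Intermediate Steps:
j = -198 (j = -2*99 = -198)
J(C) = 4
W = -20336 (W = 4 + 113*(-180) = 4 - 20340 = -20336)
W + j = -20336 - 198 = -20534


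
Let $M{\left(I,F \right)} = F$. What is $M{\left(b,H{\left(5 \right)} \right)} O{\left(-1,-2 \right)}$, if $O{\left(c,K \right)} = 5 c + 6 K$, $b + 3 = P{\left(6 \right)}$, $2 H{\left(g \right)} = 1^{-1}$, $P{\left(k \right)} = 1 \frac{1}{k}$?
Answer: $- \frac{17}{2} \approx -8.5$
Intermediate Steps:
$P{\left(k \right)} = \frac{1}{k}$
$H{\left(g \right)} = \frac{1}{2}$ ($H{\left(g \right)} = \frac{1}{2 \cdot 1} = \frac{1}{2} \cdot 1 = \frac{1}{2}$)
$b = - \frac{17}{6}$ ($b = -3 + \frac{1}{6} = - \frac{17}{6} \approx -2.8333$)
$M{\left(b,H{\left(5 \right)} \right)} O{\left(-1,-2 \right)} = \frac{5 \left(-1\right) + 6 \left(-2\right)}{2} = \frac{-5 - 12}{2} = \frac{1}{2} \left(-17\right) = - \frac{17}{2}$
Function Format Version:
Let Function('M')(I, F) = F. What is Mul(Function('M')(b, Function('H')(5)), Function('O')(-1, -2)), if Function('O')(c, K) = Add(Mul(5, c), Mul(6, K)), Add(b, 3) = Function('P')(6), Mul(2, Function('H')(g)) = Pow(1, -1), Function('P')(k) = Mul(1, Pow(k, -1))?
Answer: Rational(-17, 2) ≈ -8.5000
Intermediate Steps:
Function('P')(k) = Pow(k, -1)
Function('H')(g) = Rational(1, 2) (Function('H')(g) = Mul(Rational(1, 2), Pow(1, -1)) = Mul(Rational(1, 2), 1) = Rational(1, 2))
b = Rational(-17, 6) (b = Add(-3, Pow(6, -1)) = Add(-3, Rational(1, 6)) = Rational(-17, 6) ≈ -2.8333)
Mul(Function('M')(b, Function('H')(5)), Function('O')(-1, -2)) = Mul(Rational(1, 2), Add(Mul(5, -1), Mul(6, -2))) = Mul(Rational(1, 2), Add(-5, -12)) = Mul(Rational(1, 2), -17) = Rational(-17, 2)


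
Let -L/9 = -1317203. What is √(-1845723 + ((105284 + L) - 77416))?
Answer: 2*√2509243 ≈ 3168.1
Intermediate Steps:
L = 11854827 (L = -9*(-1317203) = 11854827)
√(-1845723 + ((105284 + L) - 77416)) = √(-1845723 + ((105284 + 11854827) - 77416)) = √(-1845723 + (11960111 - 77416)) = √(-1845723 + 11882695) = √10036972 = 2*√2509243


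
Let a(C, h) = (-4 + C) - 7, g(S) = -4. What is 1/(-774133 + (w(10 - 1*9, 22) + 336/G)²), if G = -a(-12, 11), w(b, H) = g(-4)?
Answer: -529/409456821 ≈ -1.2920e-6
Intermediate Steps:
w(b, H) = -4
a(C, h) = -11 + C
G = 23 (G = -(-11 - 12) = -1*(-23) = 23)
1/(-774133 + (w(10 - 1*9, 22) + 336/G)²) = 1/(-774133 + (-4 + 336/23)²) = 1/(-774133 + (244/23)²) = 1/(-774133 + 59536/529) = 1/(-409456821/529) = -529/409456821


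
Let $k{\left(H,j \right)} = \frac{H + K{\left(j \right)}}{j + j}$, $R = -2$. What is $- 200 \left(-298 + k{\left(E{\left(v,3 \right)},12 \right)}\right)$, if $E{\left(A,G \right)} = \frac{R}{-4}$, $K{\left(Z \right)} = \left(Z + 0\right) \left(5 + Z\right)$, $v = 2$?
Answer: $\frac{347375}{6} \approx 57896.0$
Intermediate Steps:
$K{\left(Z \right)} = Z \left(5 + Z\right)$
$E{\left(A,G \right)} = \frac{1}{2}$ ($E{\left(A,G \right)} = - \frac{2}{-4} = \left(-2\right) \left(- \frac{1}{4}\right) = \frac{1}{2}$)
$k{\left(H,j \right)} = \frac{H + j \left(5 + j\right)}{2 j}$ ($k{\left(H,j \right)} = \frac{H + j \left(5 + j\right)}{j + j} = \frac{H + j \left(5 + j\right)}{2 j}$)
$- 200 \left(-298 + k{\left(E{\left(v,3 \right)},12 \right)}\right) = - 200 \left(-298 + \frac{\frac{1}{2} + 12 \left(5 + 12\right)}{2 \cdot 12}\right) = - 200 \left(-298 + \frac{1}{2} \cdot \frac{1}{12} \left(\frac{1}{2} + 12 \cdot 17\right)\right) = - 200 \left(-298 + \frac{1}{2} \cdot \frac{1}{12} \left(\frac{1}{2} + 204\right)\right) = - 200 \left(-298 + \frac{1}{2} \cdot \frac{1}{12} \cdot \frac{409}{2}\right) = - 200 \left(-298 + \frac{409}{48}\right) = \left(-200\right) \left(- \frac{13895}{48}\right) = \frac{347375}{6}$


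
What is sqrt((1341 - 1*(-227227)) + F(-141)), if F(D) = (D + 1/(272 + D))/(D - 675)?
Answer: sqrt(163237029322038)/26724 ≈ 478.09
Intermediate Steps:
F(D) = (D + 1/(272 + D))/(-675 + D)
sqrt((1341 - 1*(-227227)) + F(-141)) = sqrt((1341 - 1*(-227227)) + (1 + (-141)**2 + 272*(-141))/(-183600 + (-141)**2 - 403*(-141))) = sqrt((1341 + 227227) + (1 + 19881 - 38352)/(-183600 + 19881 + 56823)) = sqrt(228568 - 18470/(-106896)) = sqrt(228568 - 1/106896*(-18470)) = sqrt(228568 + 9235/53448) = sqrt(12216511699/53448) = sqrt(163237029322038)/26724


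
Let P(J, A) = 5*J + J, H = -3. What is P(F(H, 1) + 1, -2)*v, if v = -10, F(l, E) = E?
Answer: -120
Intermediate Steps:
P(J, A) = 6*J
P(F(H, 1) + 1, -2)*v = (6*(1 + 1))*(-10) = (6*2)*(-10) = 12*(-10) = -120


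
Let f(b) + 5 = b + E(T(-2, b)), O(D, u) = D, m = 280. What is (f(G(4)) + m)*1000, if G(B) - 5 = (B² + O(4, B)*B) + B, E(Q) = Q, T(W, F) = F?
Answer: 357000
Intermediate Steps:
G(B) = 5 + B² + 5*B (G(B) = 5 + ((B² + 4*B) + B) = 5 + (B² + 5*B) = 5 + B² + 5*B)
f(b) = -5 + 2*b (f(b) = -5 + (b + b) = -5 + 2*b)
(f(G(4)) + m)*1000 = ((-5 + 2*(5 + 4² + 5*4)) + 280)*1000 = ((-5 + 2*(5 + 16 + 20)) + 280)*1000 = ((-5 + 2*41) + 280)*1000 = ((-5 + 82) + 280)*1000 = (77 + 280)*1000 = 357*1000 = 357000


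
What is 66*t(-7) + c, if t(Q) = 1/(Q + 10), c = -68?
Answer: -46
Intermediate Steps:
t(Q) = 1/(10 + Q)
66*t(-7) + c = 66/(10 - 7) - 68 = 66/3 - 68 = 66*(⅓) - 68 = 22 - 68 = -46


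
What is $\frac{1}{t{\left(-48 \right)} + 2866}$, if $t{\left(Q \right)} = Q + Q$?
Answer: $\frac{1}{2770} \approx 0.00036101$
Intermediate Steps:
$t{\left(Q \right)} = 2 Q$
$\frac{1}{t{\left(-48 \right)} + 2866} = \frac{1}{2 \left(-48\right) + 2866} = \frac{1}{-96 + 2866} = \frac{1}{2770}$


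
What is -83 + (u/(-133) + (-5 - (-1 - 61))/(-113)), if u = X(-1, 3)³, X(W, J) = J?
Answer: -1258039/15029 ≈ -83.707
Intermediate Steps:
u = 27 (u = 3³ = 27)
-83 + (u/(-133) + (-5 - (-1 - 61))/(-113)) = -83 + (27/(-133) + (-5 - (-1 - 61))/(-113)) = -83 + (27*(-1/133) + (-5 - 1*(-62))*(-1/113)) = -83 + (-27/133 + (-5 + 62)*(-1/113)) = -83 + (-27/133 + 57*(-1/113)) = -83 + (-27/133 - 57/113) = -83 - 10632/15029 = -1258039/15029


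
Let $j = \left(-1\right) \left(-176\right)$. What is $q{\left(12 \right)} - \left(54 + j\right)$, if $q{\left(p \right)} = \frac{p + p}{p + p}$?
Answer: $-229$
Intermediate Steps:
$q{\left(p \right)} = 1$ ($q{\left(p \right)} = \frac{2 p}{2 p} = 2 p \frac{1}{2 p} = 1$)
$j = 176$
$q{\left(12 \right)} - \left(54 + j\right) = 1 - 230 = -229$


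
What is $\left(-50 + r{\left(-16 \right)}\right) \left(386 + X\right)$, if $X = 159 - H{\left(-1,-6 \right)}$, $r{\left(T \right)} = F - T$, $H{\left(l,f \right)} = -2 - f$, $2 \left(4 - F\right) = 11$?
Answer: $- \frac{38411}{2} \approx -19206.0$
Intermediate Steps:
$F = - \frac{3}{2}$ ($F = 4 - \frac{11}{2} = - \frac{3}{2} \approx -1.5$)
$r{\left(T \right)} = - \frac{3}{2} - T$
$X = 155$ ($X = 159 - \left(-2 - -6\right) = 159 - \left(-2 + 6\right) = 159 - 4 = 155$)
$\left(-50 + r{\left(-16 \right)}\right) \left(386 + X\right) = \left(-50 - - \frac{29}{2}\right) \left(386 + 155\right) = \left(-50 + \left(- \frac{3}{2} + 16\right)\right) 541 = \left(-50 + \frac{29}{2}\right) 541 = \left(- \frac{71}{2}\right) 541 = - \frac{38411}{2}$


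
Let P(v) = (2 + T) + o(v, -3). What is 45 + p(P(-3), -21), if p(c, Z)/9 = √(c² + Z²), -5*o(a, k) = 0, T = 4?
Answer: 45 + 27*√53 ≈ 241.56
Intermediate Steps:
o(a, k) = 0 (o(a, k) = -⅕*0 = 0)
P(v) = 6 (P(v) = (2 + 4) + 0 = 6 + 0 = 6)
p(c, Z) = 9*√(Z² + c²) (p(c, Z) = 9*√(c² + Z²) = 9*√(Z² + c²))
45 + p(P(-3), -21) = 45 + 9*√((-21)² + 6²) = 45 + 9*√(441 + 36) = 45 + 9*√477 = 45 + 9*(3*√53) = 45 + 27*√53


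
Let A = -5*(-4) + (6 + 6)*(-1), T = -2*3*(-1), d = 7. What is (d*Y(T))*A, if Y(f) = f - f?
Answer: 0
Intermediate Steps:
T = 6 (T = -6*(-1) = 6)
Y(f) = 0
A = 8 (A = 20 + 12*(-1) = 20 - 12 = 8)
(d*Y(T))*A = (7*0)*8 = 0*8 = 0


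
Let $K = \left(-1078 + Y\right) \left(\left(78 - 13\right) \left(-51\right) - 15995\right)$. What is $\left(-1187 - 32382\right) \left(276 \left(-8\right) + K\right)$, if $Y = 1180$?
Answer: $66192294132$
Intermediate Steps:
$K = -1969620$ ($K = \left(-1078 + 1180\right) \left(\left(78 - 13\right) \left(-51\right) - 15995\right) = 102 \left(65 \left(-51\right) - 15995\right) = 102 \left(-3315 - 15995\right) = 102 \left(-19310\right) = -1969620$)
$\left(-1187 - 32382\right) \left(276 \left(-8\right) + K\right) = \left(-1187 - 32382\right) \left(276 \left(-8\right) - 1969620\right) = - 33569 \left(-2208 - 1969620\right) = \left(-33569\right) \left(-1971828\right) = 66192294132$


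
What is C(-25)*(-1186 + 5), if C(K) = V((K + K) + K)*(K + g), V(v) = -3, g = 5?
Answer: -70860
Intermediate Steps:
C(K) = -15 - 3*K (C(K) = -3*(K + 5) = -3*(5 + K) = -15 - 3*K)
C(-25)*(-1186 + 5) = (-15 - 3*(-25))*(-1186 + 5) = (-15 + 75)*(-1181) = 60*(-1181) = -70860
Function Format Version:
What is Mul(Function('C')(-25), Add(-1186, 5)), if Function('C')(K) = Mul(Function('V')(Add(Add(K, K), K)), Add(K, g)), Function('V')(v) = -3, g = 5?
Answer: -70860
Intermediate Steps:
Function('C')(K) = Add(-15, Mul(-3, K)) (Function('C')(K) = Mul(-3, Add(K, 5)) = Mul(-3, Add(5, K)) = Add(-15, Mul(-3, K)))
Mul(Function('C')(-25), Add(-1186, 5)) = Mul(Add(-15, Mul(-3, -25)), Add(-1186, 5)) = Mul(Add(-15, 75), -1181) = Mul(60, -1181) = -70860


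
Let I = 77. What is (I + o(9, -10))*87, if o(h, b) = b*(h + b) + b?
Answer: 6699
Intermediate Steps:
o(h, b) = b + b*(b + h) (o(h, b) = b*(b + h) + b = b + b*(b + h))
(I + o(9, -10))*87 = (77 - 10*(1 - 10 + 9))*87 = (77 - 10*0)*87 = (77 + 0)*87 = 77*87 = 6699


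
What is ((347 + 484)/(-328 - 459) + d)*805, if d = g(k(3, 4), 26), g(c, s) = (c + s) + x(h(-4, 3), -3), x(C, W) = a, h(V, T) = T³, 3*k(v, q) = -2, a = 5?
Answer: 55644820/2361 ≈ 23568.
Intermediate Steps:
k(v, q) = -⅔ (k(v, q) = (⅓)*(-2) = -⅔)
x(C, W) = 5
g(c, s) = 5 + c + s (g(c, s) = (c + s) + 5 = 5 + c + s)
d = 91/3 (d = 5 - ⅔ + 26 = 91/3 ≈ 30.333)
((347 + 484)/(-328 - 459) + d)*805 = ((347 + 484)/(-328 - 459) + 91/3)*805 = (831/(-787) + 91/3)*805 = (831*(-1/787) + 91/3)*805 = (-831/787 + 91/3)*805 = (69124/2361)*805 = 55644820/2361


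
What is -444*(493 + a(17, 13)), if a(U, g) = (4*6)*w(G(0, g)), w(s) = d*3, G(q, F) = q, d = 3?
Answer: -314796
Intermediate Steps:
w(s) = 9 (w(s) = 3*3 = 9)
a(U, g) = 216 (a(U, g) = (4*6)*9 = 24*9 = 216)
-444*(493 + a(17, 13)) = -444*(493 + 216) = -444*709 = -314796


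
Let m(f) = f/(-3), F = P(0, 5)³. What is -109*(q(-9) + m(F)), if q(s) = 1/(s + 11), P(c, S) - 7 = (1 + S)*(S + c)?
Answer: 11042027/6 ≈ 1.8403e+6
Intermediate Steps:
P(c, S) = 7 + (1 + S)*(S + c)
F = 50653 (F = (7 + 5 + 0 + 5² + 5*0)³ = (7 + 5 + 0 + 25 + 0)³ = 37³ = 50653)
m(f) = -f/3 (m(f) = f*(-⅓) = -f/3)
q(s) = 1/(11 + s)
-109*(q(-9) + m(F)) = -109*(1/(11 - 9) - ⅓*50653) = -109*(1/2 - 50653/3) = -109*(½ - 50653/3) = -109*(-101303/6) = 11042027/6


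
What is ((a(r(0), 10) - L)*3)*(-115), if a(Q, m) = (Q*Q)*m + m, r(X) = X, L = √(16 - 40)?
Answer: -3450 + 690*I*√6 ≈ -3450.0 + 1690.1*I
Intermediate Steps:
L = 2*I*√6 (L = √(-24) = 2*I*√6 ≈ 4.899*I)
a(Q, m) = m + m*Q² (a(Q, m) = Q²*m + m = m*Q² + m = m + m*Q²)
((a(r(0), 10) - L)*3)*(-115) = ((10*(1 + 0²) - 2*I*√6)*3)*(-115) = ((10*(1 + 0) - 2*I*√6)*3)*(-115) = ((10*1 - 2*I*√6)*3)*(-115) = ((10 - 2*I*√6)*3)*(-115) = (30 - 6*I*√6)*(-115) = -3450 + 690*I*√6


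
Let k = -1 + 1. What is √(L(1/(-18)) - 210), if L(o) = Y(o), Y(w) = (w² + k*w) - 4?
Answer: 7*I*√1415/18 ≈ 14.629*I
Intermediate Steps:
k = 0
Y(w) = -4 + w² (Y(w) = (w² + 0*w) - 4 = (w² + 0) - 4 = w² - 4 = -4 + w²)
L(o) = -4 + o²
√(L(1/(-18)) - 210) = √((-4 + (1/(-18))²) - 210) = √((-4 + (-1/18)²) - 210) = √((-4 + 1/324) - 210) = √(-1295/324 - 210) = √(-69335/324) = 7*I*√1415/18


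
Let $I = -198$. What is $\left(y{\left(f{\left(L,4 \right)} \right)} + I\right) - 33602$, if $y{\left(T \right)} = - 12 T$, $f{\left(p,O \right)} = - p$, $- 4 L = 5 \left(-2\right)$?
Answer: $-33770$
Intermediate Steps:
$L = \frac{5}{2}$ ($L = - \frac{5 \left(-2\right)}{4} = \left(- \frac{1}{4}\right) \left(-10\right) = \frac{5}{2} \approx 2.5$)
$\left(y{\left(f{\left(L,4 \right)} \right)} + I\right) - 33602 = \left(- 12 \left(\left(-1\right) \frac{5}{2}\right) - 198\right) - 33602 = \left(\left(-12\right) \left(- \frac{5}{2}\right) - 198\right) - 33602 = \left(30 - 198\right) - 33602 = -168 - 33602 = -33770$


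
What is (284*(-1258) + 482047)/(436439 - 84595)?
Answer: 124775/351844 ≈ 0.35463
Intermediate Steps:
(284*(-1258) + 482047)/(436439 - 84595) = (-357272 + 482047)/351844 = 124775*(1/351844) = 124775/351844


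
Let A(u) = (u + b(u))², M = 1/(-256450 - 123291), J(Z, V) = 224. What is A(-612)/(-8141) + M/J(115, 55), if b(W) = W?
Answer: -2600771896925/14132441056 ≈ -184.03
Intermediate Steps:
M = -1/379741 (M = 1/(-379741) = -1/379741 ≈ -2.6334e-6)
A(u) = 4*u² (A(u) = (u + u)² = (2*u)² = 4*u²)
A(-612)/(-8141) + M/J(115, 55) = (4*(-612)²)/(-8141) - 1/379741/224 = (4*374544)*(-1/8141) - 1/379741*1/224 = 1498176*(-1/8141) - 1/85061984 = -1498176/8141 - 1/85061984 = -2600771896925/14132441056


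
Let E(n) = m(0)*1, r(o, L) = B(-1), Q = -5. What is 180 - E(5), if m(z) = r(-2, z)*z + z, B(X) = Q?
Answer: 180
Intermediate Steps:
B(X) = -5
r(o, L) = -5
m(z) = -4*z (m(z) = -5*z + z = -4*z)
E(n) = 0 (E(n) = -4*0*1 = 0*1 = 0)
180 - E(5) = 180 - 1*0 = 180 + 0 = 180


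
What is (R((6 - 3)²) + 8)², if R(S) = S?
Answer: 289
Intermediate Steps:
(R((6 - 3)²) + 8)² = ((6 - 3)² + 8)² = (3² + 8)² = (9 + 8)² = 17² = 289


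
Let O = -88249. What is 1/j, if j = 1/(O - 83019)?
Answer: -171268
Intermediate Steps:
j = -1/171268 (j = 1/(-88249 - 83019) = 1/(-171268) = -1/171268 ≈ -5.8388e-6)
1/j = 1/(-1/171268) = -171268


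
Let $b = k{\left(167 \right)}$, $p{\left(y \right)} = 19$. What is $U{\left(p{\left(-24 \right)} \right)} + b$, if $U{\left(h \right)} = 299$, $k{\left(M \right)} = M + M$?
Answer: $633$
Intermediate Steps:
$k{\left(M \right)} = 2 M$
$b = 334$ ($b = 2 \cdot 167 = 334$)
$U{\left(p{\left(-24 \right)} \right)} + b = 299 + 334 = 633$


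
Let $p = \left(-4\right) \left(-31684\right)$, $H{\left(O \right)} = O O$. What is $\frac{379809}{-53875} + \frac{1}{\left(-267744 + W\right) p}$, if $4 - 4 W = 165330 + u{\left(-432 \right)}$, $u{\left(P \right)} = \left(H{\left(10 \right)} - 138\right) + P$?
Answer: $- \frac{14871839598186067}{2109534946116000} \approx -7.0498$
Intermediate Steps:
$H{\left(O \right)} = O^{2}$
$p = 126736$
$u{\left(P \right)} = -38 + P$ ($u{\left(P \right)} = \left(10^{2} - 138\right) + P = \left(100 - 138\right) + P = -38 + P$)
$W = -41214$ ($W = 1 - \frac{165330 - 470}{4} = 1 - 41215 = -41214$)
$\frac{379809}{-53875} + \frac{1}{\left(-267744 + W\right) p} = \frac{379809}{-53875} + \frac{1}{\left(-267744 - 41214\right) 126736} = 379809 \left(- \frac{1}{53875}\right) + \frac{1}{-308958} \cdot \frac{1}{126736} = - \frac{379809}{53875} - \frac{1}{39156101088} = - \frac{14871839598186067}{2109534946116000}$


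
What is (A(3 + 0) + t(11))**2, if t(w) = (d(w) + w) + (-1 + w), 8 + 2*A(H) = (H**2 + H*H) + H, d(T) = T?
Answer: 5929/4 ≈ 1482.3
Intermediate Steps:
A(H) = -4 + H**2 + H/2 (A(H) = -4 + ((H**2 + H*H) + H)/2 = -4 + ((H**2 + H**2) + H)/2 = -4 + (2*H**2 + H)/2 = -4 + (H + 2*H**2)/2 = -4 + (H**2 + H/2) = -4 + H**2 + H/2)
t(w) = -1 + 3*w (t(w) = (w + w) + (-1 + w) = 2*w + (-1 + w) = -1 + 3*w)
(A(3 + 0) + t(11))**2 = ((-4 + (3 + 0)**2 + (3 + 0)/2) + (-1 + 3*11))**2 = ((-4 + 3**2 + (1/2)*3) + (-1 + 33))**2 = ((-4 + 9 + 3/2) + 32)**2 = (13/2 + 32)**2 = (77/2)**2 = 5929/4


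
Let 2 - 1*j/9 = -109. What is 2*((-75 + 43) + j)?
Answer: 1934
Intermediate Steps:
j = 999 (j = 18 - 9*(-109) = 18 + 981 = 999)
2*((-75 + 43) + j) = 2*((-75 + 43) + 999) = 2*(-32 + 999) = 2*967 = 1934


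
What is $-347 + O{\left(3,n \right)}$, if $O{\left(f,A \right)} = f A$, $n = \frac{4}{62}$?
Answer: $- \frac{10751}{31} \approx -346.81$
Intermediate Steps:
$n = \frac{2}{31}$ ($n = 4 \cdot \frac{1}{62} = \frac{2}{31} \approx 0.064516$)
$O{\left(f,A \right)} = A f$
$-347 + O{\left(3,n \right)} = -347 + \frac{2}{31} \cdot 3 = -347 + \frac{6}{31} = - \frac{10751}{31}$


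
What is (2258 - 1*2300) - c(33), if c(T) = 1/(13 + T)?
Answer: -1933/46 ≈ -42.022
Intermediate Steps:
(2258 - 1*2300) - c(33) = (2258 - 1*2300) - 1/(13 + 33) = (2258 - 2300) - 1/46 = -42 - 1*1/46 = -42 - 1/46 = -1933/46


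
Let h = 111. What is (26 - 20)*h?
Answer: 666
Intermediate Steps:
(26 - 20)*h = (26 - 20)*111 = 6*111 = 666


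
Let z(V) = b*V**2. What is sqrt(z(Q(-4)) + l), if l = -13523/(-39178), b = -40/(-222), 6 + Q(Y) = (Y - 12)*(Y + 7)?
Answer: sqrt(1104759454992206)/1449586 ≈ 22.929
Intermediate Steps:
Q(Y) = -6 + (-12 + Y)*(7 + Y) (Q(Y) = -6 + (Y - 12)*(Y + 7) = -6 + (-12 + Y)*(7 + Y))
b = 20/111 (b = -40*(-1/222) = 20/111 ≈ 0.18018)
l = 13523/39178 (l = -13523*(-1/39178) = 13523/39178 ≈ 0.34517)
z(V) = 20*V**2/111
sqrt(z(Q(-4)) + l) = sqrt(20*(-90 + (-4)**2 - 5*(-4))**2/111 + 13523/39178) = sqrt(20*(-90 + 16 + 20)**2/111 + 13523/39178) = sqrt((20/111)*(-54)**2 + 13523/39178) = sqrt((20/111)*2916 + 13523/39178) = sqrt(19440/37 + 13523/39178) = sqrt(762120671/1449586) = sqrt(1104759454992206)/1449586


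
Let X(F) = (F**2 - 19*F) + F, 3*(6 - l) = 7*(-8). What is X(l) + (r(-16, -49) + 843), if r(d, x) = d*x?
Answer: 16123/9 ≈ 1791.4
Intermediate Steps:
l = 74/3 (l = 6 - 7*(-8)/3 = 6 - 1/3*(-56) = 6 + 56/3 = 74/3 ≈ 24.667)
X(F) = F**2 - 18*F
X(l) + (r(-16, -49) + 843) = 74*(-18 + 74/3)/3 + (-16*(-49) + 843) = (74/3)*(20/3) + (784 + 843) = 1480/9 + 1627 = 16123/9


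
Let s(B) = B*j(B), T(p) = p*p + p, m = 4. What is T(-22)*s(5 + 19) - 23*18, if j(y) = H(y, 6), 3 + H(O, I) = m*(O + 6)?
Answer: 1296882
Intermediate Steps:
H(O, I) = 21 + 4*O (H(O, I) = -3 + 4*(O + 6) = -3 + 4*(6 + O) = -3 + (24 + 4*O) = 21 + 4*O)
j(y) = 21 + 4*y
T(p) = p + p² (T(p) = p² + p = p + p²)
s(B) = B*(21 + 4*B)
T(-22)*s(5 + 19) - 23*18 = (-22*(1 - 22))*((5 + 19)*(21 + 4*(5 + 19))) - 23*18 = (-22*(-21))*(24*(21 + 4*24)) - 414 = 462*(24*(21 + 96)) - 414 = 462*(24*117) - 414 = 462*2808 - 414 = 1297296 - 414 = 1296882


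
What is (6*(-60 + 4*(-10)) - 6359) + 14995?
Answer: 8036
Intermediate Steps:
(6*(-60 + 4*(-10)) - 6359) + 14995 = (6*(-60 - 40) - 6359) + 14995 = (6*(-100) - 6359) + 14995 = (-600 - 6359) + 14995 = -6959 + 14995 = 8036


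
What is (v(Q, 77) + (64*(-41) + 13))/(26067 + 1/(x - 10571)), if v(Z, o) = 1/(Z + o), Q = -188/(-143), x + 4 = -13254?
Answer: -116128431289/1159377486643 ≈ -0.10016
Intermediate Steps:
x = -13258 (x = -4 - 13254 = -13258)
Q = 188/143 (Q = -188*(-1/143) = 188/143 ≈ 1.3147)
(v(Q, 77) + (64*(-41) + 13))/(26067 + 1/(x - 10571)) = (1/(188/143 + 77) + (64*(-41) + 13))/(26067 + 1/(-13258 - 10571)) = (1/(11199/143) + (-2624 + 13))/(26067 + 1/(-23829)) = (143/11199 - 2611)/(26067 - 1/23829) = -29240446/(11199*621150542/23829) = -29240446/11199*23829/621150542 = -116128431289/1159377486643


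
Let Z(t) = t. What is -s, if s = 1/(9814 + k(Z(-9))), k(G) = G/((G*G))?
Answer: -9/88325 ≈ -0.00010190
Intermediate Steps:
k(G) = 1/G (k(G) = G/(G²) = G/G² = 1/G)
s = 9/88325 (s = 1/(9814 + 1/(-9)) = 1/(9814 - ⅑) = 1/(88325/9) = 9/88325 ≈ 0.00010190)
-s = -1*9/88325 = -9/88325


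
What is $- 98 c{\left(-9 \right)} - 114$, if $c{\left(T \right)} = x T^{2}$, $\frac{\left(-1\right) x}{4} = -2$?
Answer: $-63618$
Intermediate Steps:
$x = 8$ ($x = \left(-4\right) \left(-2\right) = 8$)
$c{\left(T \right)} = 8 T^{2}$
$- 98 c{\left(-9 \right)} - 114 = - 98 \cdot 8 \left(-9\right)^{2} - 114 = - 98 \cdot 8 \cdot 81 - 114 = \left(-98\right) 648 - 114 = -63504 - 114 = -63618$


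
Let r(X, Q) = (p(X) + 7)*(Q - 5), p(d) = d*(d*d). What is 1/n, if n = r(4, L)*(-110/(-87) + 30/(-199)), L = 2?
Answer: -5771/1368880 ≈ -0.0042159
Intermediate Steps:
p(d) = d³ (p(d) = d*d² = d³)
r(X, Q) = (-5 + Q)*(7 + X³) (r(X, Q) = (X³ + 7)*(Q - 5) = (7 + X³)*(-5 + Q) = (-5 + Q)*(7 + X³))
n = -1368880/5771 (n = (-35 - 5*4³ + 7*2 + 2*4³)*(-110/(-87) + 30/(-199)) = (-35 - 5*64 + 14 + 2*64)*(-110*(-1/87) + 30*(-1/199)) = (-35 - 320 + 14 + 128)*(110/87 - 30/199) = -213*19280/17313 = -1368880/5771 ≈ -237.20)
1/n = 1/(-1368880/5771) = -5771/1368880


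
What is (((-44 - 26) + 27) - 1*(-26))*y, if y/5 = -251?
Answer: 21335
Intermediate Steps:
y = -1255 (y = 5*(-251) = -1255)
(((-44 - 26) + 27) - 1*(-26))*y = (((-44 - 26) + 27) - 1*(-26))*(-1255) = ((-70 + 27) + 26)*(-1255) = (-43 + 26)*(-1255) = -17*(-1255) = 21335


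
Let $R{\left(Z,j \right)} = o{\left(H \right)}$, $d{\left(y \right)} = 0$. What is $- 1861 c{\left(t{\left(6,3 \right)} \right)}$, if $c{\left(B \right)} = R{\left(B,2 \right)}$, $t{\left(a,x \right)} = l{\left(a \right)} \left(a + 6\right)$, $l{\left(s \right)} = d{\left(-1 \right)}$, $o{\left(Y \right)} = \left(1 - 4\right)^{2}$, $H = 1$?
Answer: $-16749$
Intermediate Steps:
$o{\left(Y \right)} = 9$ ($o{\left(Y \right)} = \left(-3\right)^{2} = 9$)
$l{\left(s \right)} = 0$
$R{\left(Z,j \right)} = 9$
$t{\left(a,x \right)} = 0$ ($t{\left(a,x \right)} = 0 \left(a + 6\right) = 0 \left(6 + a\right) = 0$)
$c{\left(B \right)} = 9$
$- 1861 c{\left(t{\left(6,3 \right)} \right)} = \left(-1861\right) 9 = -16749$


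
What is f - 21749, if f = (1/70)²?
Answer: -106570099/4900 ≈ -21749.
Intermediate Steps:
f = 1/4900 (f = (1/70)² = 1/4900 ≈ 0.00020408)
f - 21749 = 1/4900 - 21749 = -106570099/4900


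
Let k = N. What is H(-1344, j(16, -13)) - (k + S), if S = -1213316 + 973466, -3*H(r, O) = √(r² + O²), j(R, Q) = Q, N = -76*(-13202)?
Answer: -763502 - √1806505/3 ≈ -7.6395e+5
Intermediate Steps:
N = 1003352
H(r, O) = -√(O² + r²)/3 (H(r, O) = -√(r² + O²)/3 = -√(O² + r²)/3)
k = 1003352
S = -239850
H(-1344, j(16, -13)) - (k + S) = -√((-13)² + (-1344)²)/3 - (1003352 - 239850) = -√(169 + 1806336)/3 - 1*763502 = -√1806505/3 - 763502 = -763502 - √1806505/3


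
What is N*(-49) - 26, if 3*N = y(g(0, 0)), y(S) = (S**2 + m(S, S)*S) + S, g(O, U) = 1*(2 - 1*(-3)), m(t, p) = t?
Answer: -2773/3 ≈ -924.33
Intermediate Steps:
g(O, U) = 5 (g(O, U) = 1*(2 + 3) = 1*5 = 5)
y(S) = S + 2*S**2 (y(S) = (S**2 + S*S) + S = (S**2 + S**2) + S = 2*S**2 + S = S + 2*S**2)
N = 55/3 (N = (5*(1 + 2*5))/3 = (5*(1 + 10))/3 = (5*11)/3 = (1/3)*55 = 55/3 ≈ 18.333)
N*(-49) - 26 = (55/3)*(-49) - 26 = -2695/3 - 26 = -2773/3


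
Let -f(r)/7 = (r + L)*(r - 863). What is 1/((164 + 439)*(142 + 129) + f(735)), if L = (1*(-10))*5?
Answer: 1/777173 ≈ 1.2867e-6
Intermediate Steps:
L = -50 (L = -10*5 = -50)
f(r) = -7*(-863 + r)*(-50 + r) (f(r) = -7*(r - 50)*(r - 863) = -7*(-50 + r)*(-863 + r) = -7*(-863 + r)*(-50 + r))
1/((164 + 439)*(142 + 129) + f(735)) = 1/((164 + 439)*(142 + 129) + (-302050 - 7*735**2 + 6391*735)) = 1/(603*271 + (-302050 - 7*540225 + 4697385)) = 1/(163413 + (-302050 - 3781575 + 4697385)) = 1/(163413 + 613760) = 1/777173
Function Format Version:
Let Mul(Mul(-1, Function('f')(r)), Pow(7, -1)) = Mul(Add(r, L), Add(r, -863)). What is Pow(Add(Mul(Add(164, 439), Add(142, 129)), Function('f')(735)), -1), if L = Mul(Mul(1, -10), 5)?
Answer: Rational(1, 777173) ≈ 1.2867e-6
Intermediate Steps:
L = -50 (L = Mul(-10, 5) = -50)
Function('f')(r) = Mul(-7, Add(-863, r), Add(-50, r)) (Function('f')(r) = Mul(-7, Mul(Add(r, -50), Add(r, -863))) = Mul(-7, Mul(Add(-50, r), Add(-863, r))) = Mul(-7, Mul(Add(-863, r), Add(-50, r))) = Mul(-7, Add(-863, r), Add(-50, r)))
Pow(Add(Mul(Add(164, 439), Add(142, 129)), Function('f')(735)), -1) = Pow(Add(Mul(Add(164, 439), Add(142, 129)), Add(-302050, Mul(-7, Pow(735, 2)), Mul(6391, 735))), -1) = Pow(Add(Mul(603, 271), Add(-302050, Mul(-7, 540225), 4697385)), -1) = Pow(Add(163413, Add(-302050, -3781575, 4697385)), -1) = Pow(Add(163413, 613760), -1) = Pow(777173, -1) = Rational(1, 777173)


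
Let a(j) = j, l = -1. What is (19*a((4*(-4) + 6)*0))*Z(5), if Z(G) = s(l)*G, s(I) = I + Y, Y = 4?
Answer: 0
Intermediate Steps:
s(I) = 4 + I (s(I) = I + 4 = 4 + I)
Z(G) = 3*G (Z(G) = (4 - 1)*G = 3*G)
(19*a((4*(-4) + 6)*0))*Z(5) = (19*((4*(-4) + 6)*0))*(3*5) = (19*((-16 + 6)*0))*15 = (19*(-10*0))*15 = (19*0)*15 = 0*15 = 0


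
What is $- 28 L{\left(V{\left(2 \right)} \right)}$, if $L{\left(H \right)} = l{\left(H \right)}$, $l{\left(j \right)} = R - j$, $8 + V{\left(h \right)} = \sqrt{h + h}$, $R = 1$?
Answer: $-196$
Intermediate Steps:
$V{\left(h \right)} = -8 + \sqrt{2} \sqrt{h}$ ($V{\left(h \right)} = -8 + \sqrt{h + h} = -8 + \sqrt{2 h} = -8 + \sqrt{2} \sqrt{h}$)
$l{\left(j \right)} = 1 - j$
$L{\left(H \right)} = 1 - H$
$- 28 L{\left(V{\left(2 \right)} \right)} = - 28 \left(1 - \left(-8 + \sqrt{2} \sqrt{2}\right)\right) = - 28 \left(1 - \left(-8 + 2\right)\right) = - 28 \left(1 - -6\right) = - 28 \left(1 + 6\right) = \left(-28\right) 7 = -196$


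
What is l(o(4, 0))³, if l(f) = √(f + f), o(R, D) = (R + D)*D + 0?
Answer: 0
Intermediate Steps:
o(R, D) = D*(D + R) (o(R, D) = (D + R)*D + 0 = D*(D + R) + 0 = D*(D + R))
l(f) = √2*√f (l(f) = √(2*f) = √2*√f)
l(o(4, 0))³ = (√2*√(0*(0 + 4)))³ = (√2*√(0*4))³ = (√2*√0)³ = (√2*0)³ = 0³ = 0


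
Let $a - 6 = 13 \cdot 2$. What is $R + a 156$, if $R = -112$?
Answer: $4880$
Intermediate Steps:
$a = 32$ ($a = 6 + 13 \cdot 2 = 6 + 26 = 32$)
$R + a 156 = -112 + 32 \cdot 156 = -112 + 4992 = 4880$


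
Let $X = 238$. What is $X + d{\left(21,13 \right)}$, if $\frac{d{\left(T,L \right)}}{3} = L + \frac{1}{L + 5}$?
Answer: $\frac{1663}{6} \approx 277.17$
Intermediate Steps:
$d{\left(T,L \right)} = 3 L + \frac{3}{5 + L}$ ($d{\left(T,L \right)} = 3 \left(L + \frac{1}{L + 5}\right) = 3 \left(L + \frac{1}{5 + L}\right) = 3 L + \frac{3}{5 + L}$)
$X + d{\left(21,13 \right)} = 238 + \frac{3 \left(1 + 13^{2} + 5 \cdot 13\right)}{5 + 13} = 238 + \frac{3 \left(1 + 169 + 65\right)}{18} = 238 + 3 \cdot \frac{1}{18} \cdot 235 = 238 + \frac{235}{6} = \frac{1663}{6}$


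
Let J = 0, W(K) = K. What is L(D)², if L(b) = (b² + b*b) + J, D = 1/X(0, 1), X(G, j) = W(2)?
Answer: ¼ ≈ 0.25000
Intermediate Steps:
X(G, j) = 2
D = ½ (D = 1/2 = ½ ≈ 0.50000)
L(b) = 2*b² (L(b) = (b² + b*b) + 0 = (b² + b²) + 0 = 2*b² + 0 = 2*b²)
L(D)² = (2*(½)²)² = (2*(¼))² = (½)² = ¼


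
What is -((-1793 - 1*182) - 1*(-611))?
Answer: 1364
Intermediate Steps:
-((-1793 - 1*182) - 1*(-611)) = -((-1793 - 182) + 611) = -(-1975 + 611) = -1*(-1364) = 1364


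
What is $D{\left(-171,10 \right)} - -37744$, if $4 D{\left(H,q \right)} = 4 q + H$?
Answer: $\frac{150845}{4} \approx 37711.0$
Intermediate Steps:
$D{\left(H,q \right)} = q + \frac{H}{4}$ ($D{\left(H,q \right)} = \frac{4 q + H}{4} = \frac{H + 4 q}{4} = q + \frac{H}{4}$)
$D{\left(-171,10 \right)} - -37744 = \left(10 + \frac{1}{4} \left(-171\right)\right) - -37744 = \left(10 - \frac{171}{4}\right) + 37744 = - \frac{131}{4} + 37744 = \frac{150845}{4}$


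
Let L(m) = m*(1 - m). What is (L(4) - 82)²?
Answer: 8836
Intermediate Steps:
(L(4) - 82)² = (4*(1 - 1*4) - 82)² = (4*(1 - 4) - 82)² = (4*(-3) - 82)² = (-12 - 82)² = (-94)² = 8836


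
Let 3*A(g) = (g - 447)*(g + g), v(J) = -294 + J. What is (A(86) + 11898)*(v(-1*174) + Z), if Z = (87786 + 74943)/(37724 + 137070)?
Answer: 359192583579/87397 ≈ 4.1099e+6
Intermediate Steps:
A(g) = 2*g*(-447 + g)/3 (A(g) = ((g - 447)*(g + g))/3 = ((-447 + g)*(2*g))/3 = (2*g*(-447 + g))/3 = 2*g*(-447 + g)/3)
Z = 162729/174794 ≈ 0.93098
(A(86) + 11898)*(v(-1*174) + Z) = ((2/3)*86*(-447 + 86) + 11898)*((-294 - 1*174) + 162729/174794) = ((2/3)*86*(-361) + 11898)*((-294 - 174) + 162729/174794) = (-62092/3 + 11898)*(-468 + 162729/174794) = -26398/3*(-81640863/174794) = 359192583579/87397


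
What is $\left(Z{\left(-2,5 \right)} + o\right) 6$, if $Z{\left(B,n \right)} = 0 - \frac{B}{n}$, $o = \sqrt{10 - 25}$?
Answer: $\frac{12}{5} + 6 i \sqrt{15} \approx 2.4 + 23.238 i$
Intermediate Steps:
$o = i \sqrt{15}$ ($o = \sqrt{-15} = i \sqrt{15} \approx 3.873 i$)
$Z{\left(B,n \right)} = - \frac{B}{n}$ ($Z{\left(B,n \right)} = 0 - \frac{B}{n} = - \frac{B}{n}$)
$\left(Z{\left(-2,5 \right)} + o\right) 6 = \left(\left(-1\right) \left(-2\right) \frac{1}{5} + i \sqrt{15}\right) 6 = \left(\frac{2}{5} + i \sqrt{15}\right) 6 = \frac{12}{5} + 6 i \sqrt{15}$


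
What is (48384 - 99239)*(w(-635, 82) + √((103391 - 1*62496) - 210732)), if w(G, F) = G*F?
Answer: 2648019850 - 50855*I*√169837 ≈ 2.648e+9 - 2.0958e+7*I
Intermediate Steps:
w(G, F) = F*G
(48384 - 99239)*(w(-635, 82) + √((103391 - 1*62496) - 210732)) = (48384 - 99239)*(82*(-635) + √((103391 - 1*62496) - 210732)) = -50855*(-52070 + √((103391 - 62496) - 210732)) = -50855*(-52070 + √(40895 - 210732)) = -50855*(-52070 + √(-169837)) = -50855*(-52070 + I*√169837) = 2648019850 - 50855*I*√169837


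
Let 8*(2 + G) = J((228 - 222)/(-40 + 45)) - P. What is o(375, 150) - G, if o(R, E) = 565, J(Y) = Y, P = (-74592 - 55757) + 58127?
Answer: -84609/10 ≈ -8460.9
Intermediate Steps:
P = -72222 (P = -130349 + 58127 = -72222)
G = 90259/10 (G = -2 + ((228 - 222)/(-40 + 45) - 1*(-72222))/8 = -2 + (6/5 + 72222)/8 = -2 + (⅛)*(361116/5) = -2 + 90279/10 = 90259/10 ≈ 9025.9)
o(375, 150) - G = 565 - 1*90259/10 = 565 - 90259/10 = -84609/10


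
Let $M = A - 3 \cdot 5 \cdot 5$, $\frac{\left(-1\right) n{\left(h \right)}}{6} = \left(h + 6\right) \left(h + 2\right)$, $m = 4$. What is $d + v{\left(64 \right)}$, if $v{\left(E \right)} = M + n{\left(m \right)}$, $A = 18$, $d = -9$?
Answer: $-426$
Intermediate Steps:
$n{\left(h \right)} = - 6 \left(2 + h\right) \left(6 + h\right)$ ($n{\left(h \right)} = - 6 \left(h + 6\right) \left(h + 2\right) = - 6 \left(6 + h\right) \left(2 + h\right) = - 6 \left(2 + h\right) \left(6 + h\right)$)
$M = -57$ ($M = 18 - 3 \cdot 5 \cdot 5 = 18 - 15 \cdot 5 = 18 - 75 = -57$)
$v{\left(E \right)} = -417$ ($v{\left(E \right)} = -57 - \left(264 + 96\right) = -57 - 360 = -417$)
$d + v{\left(64 \right)} = -9 - 417 = -426$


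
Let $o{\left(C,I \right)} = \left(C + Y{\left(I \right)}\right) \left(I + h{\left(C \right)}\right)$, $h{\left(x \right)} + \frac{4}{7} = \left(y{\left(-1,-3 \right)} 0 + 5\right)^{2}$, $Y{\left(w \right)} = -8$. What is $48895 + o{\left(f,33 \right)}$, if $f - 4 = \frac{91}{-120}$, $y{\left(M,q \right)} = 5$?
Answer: $\frac{6807043}{140} \approx 48622.0$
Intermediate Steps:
$f = \frac{389}{120}$ ($f = 4 + \frac{91}{-120} = 4 + 91 \left(- \frac{1}{120}\right) = 4 - \frac{91}{120} = \frac{389}{120} \approx 3.2417$)
$h{\left(x \right)} = \frac{171}{7}$ ($h{\left(x \right)} = - \frac{4}{7} + \left(5 \cdot 0 + 5\right)^{2} = - \frac{4}{7} + \left(0 + 5\right)^{2} = - \frac{4}{7} + 5^{2} = - \frac{4}{7} + 25 = \frac{171}{7}$)
$o{\left(C,I \right)} = \left(-8 + C\right) \left(\frac{171}{7} + I\right)$ ($o{\left(C,I \right)} = \left(C - 8\right) \left(I + \frac{171}{7}\right) = \left(-8 + C\right) \left(\frac{171}{7} + I\right)$)
$48895 + o{\left(f,33 \right)} = 48895 + \left(- \frac{1368}{7} - 264 + \frac{171}{7} \cdot \frac{389}{120} + \frac{389}{120} \cdot 33\right) = 48895 + \left(- \frac{1368}{7} - 264 + \frac{22173}{280} + \frac{4279}{40}\right) = 48895 - \frac{38257}{140} = \frac{6807043}{140}$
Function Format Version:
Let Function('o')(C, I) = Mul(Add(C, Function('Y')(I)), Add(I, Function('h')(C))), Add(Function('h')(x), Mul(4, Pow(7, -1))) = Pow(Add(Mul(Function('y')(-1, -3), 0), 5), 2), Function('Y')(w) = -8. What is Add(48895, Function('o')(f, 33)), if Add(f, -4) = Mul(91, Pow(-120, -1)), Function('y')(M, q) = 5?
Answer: Rational(6807043, 140) ≈ 48622.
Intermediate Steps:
f = Rational(389, 120) (f = Add(4, Mul(91, Pow(-120, -1))) = Add(4, Mul(91, Rational(-1, 120))) = Add(4, Rational(-91, 120)) = Rational(389, 120) ≈ 3.2417)
Function('h')(x) = Rational(171, 7) (Function('h')(x) = Add(Rational(-4, 7), Pow(Add(Mul(5, 0), 5), 2)) = Add(Rational(-4, 7), Pow(Add(0, 5), 2)) = Add(Rational(-4, 7), Pow(5, 2)) = Add(Rational(-4, 7), 25) = Rational(171, 7))
Function('o')(C, I) = Mul(Add(-8, C), Add(Rational(171, 7), I)) (Function('o')(C, I) = Mul(Add(C, -8), Add(I, Rational(171, 7))) = Mul(Add(-8, C), Add(Rational(171, 7), I)))
Add(48895, Function('o')(f, 33)) = Add(48895, Add(Rational(-1368, 7), Mul(-8, 33), Mul(Rational(171, 7), Rational(389, 120)), Mul(Rational(389, 120), 33))) = Add(48895, Add(Rational(-1368, 7), -264, Rational(22173, 280), Rational(4279, 40))) = Add(48895, Rational(-38257, 140)) = Rational(6807043, 140)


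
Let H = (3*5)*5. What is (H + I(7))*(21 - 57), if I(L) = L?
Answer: -2952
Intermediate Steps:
H = 75 (H = 15*5 = 75)
(H + I(7))*(21 - 57) = (75 + 7)*(21 - 57) = 82*(-36) = -2952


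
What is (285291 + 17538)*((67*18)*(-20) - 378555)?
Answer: -121941667575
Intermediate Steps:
(285291 + 17538)*((67*18)*(-20) - 378555) = 302829*(1206*(-20) - 378555) = 302829*(-24120 - 378555) = 302829*(-402675) = -121941667575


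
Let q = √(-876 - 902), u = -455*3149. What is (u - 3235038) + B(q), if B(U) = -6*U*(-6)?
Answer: -4667833 + 36*I*√1778 ≈ -4.6678e+6 + 1518.0*I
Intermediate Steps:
u = -1432795
q = I*√1778 (q = √(-1778) = I*√1778 ≈ 42.166*I)
B(U) = 36*U
(u - 3235038) + B(q) = (-1432795 - 3235038) + 36*(I*√1778) = -4667833 + 36*I*√1778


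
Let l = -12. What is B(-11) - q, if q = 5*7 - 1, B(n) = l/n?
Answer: -362/11 ≈ -32.909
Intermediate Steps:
B(n) = -12/n
q = 34 (q = 35 - 1 = 34)
B(-11) - q = -12/(-11) - 1*34 = -12*(-1/11) - 34 = 12/11 - 34 = -362/11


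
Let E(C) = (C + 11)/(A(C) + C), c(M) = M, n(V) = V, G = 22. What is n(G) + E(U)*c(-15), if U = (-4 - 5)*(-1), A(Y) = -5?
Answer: -53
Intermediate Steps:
U = 9 (U = -9*(-1) = 9)
E(C) = (11 + C)/(-5 + C) (E(C) = (C + 11)/(-5 + C) = (11 + C)/(-5 + C))
n(G) + E(U)*c(-15) = 22 + ((11 + 9)/(-5 + 9))*(-15) = 22 + (20/4)*(-15) = 22 + ((¼)*20)*(-15) = 22 + 5*(-15) = 22 - 75 = -53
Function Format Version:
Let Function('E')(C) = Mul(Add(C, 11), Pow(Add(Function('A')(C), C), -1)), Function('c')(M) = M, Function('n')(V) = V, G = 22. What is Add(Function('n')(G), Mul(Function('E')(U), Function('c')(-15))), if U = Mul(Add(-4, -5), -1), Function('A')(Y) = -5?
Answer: -53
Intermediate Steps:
U = 9 (U = Mul(-9, -1) = 9)
Function('E')(C) = Mul(Pow(Add(-5, C), -1), Add(11, C)) (Function('E')(C) = Mul(Add(C, 11), Pow(Add(-5, C), -1)) = Mul(Add(11, C), Pow(Add(-5, C), -1)) = Mul(Pow(Add(-5, C), -1), Add(11, C)))
Add(Function('n')(G), Mul(Function('E')(U), Function('c')(-15))) = Add(22, Mul(Mul(Pow(Add(-5, 9), -1), Add(11, 9)), -15)) = Add(22, Mul(Mul(Pow(4, -1), 20), -15)) = Add(22, Mul(Mul(Rational(1, 4), 20), -15)) = Add(22, Mul(5, -15)) = Add(22, -75) = -53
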